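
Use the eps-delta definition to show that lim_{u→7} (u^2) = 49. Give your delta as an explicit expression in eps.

Let eps > 0. We seek delta > 0 with 0 < |u − 7| < delta ⇒ |u^2 − 49| < eps.
Factor: u^2 − 49 = (u − 7)(u + 7), so |u^2 − 49| = |u − 7|·|u + 7|.
Impose delta ≤ 1 so that |u| < 8; then |u + 7| ≤ 15.
Hence |u^2 − 49| ≤ 15|u − 7|, which is < eps once |u − 7| < eps/15.
Take delta = min(1, eps/15). If 0 < |u − 7| < delta then both bounds hold and |u^2 − 49| ≤ 15|u − 7| < 15·(eps/15) = eps.

delta = min(1, eps/15)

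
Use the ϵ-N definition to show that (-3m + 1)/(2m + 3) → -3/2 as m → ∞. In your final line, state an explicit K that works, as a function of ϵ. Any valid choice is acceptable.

K = (11/4)/ϵ

Let ϵ > 0 be given. For m ≥ 1, |(-3m + 1)/(2m + 3) + 3/2| = |11|/(2(2m + 3)) = 11/(2(2m + 3)).
Since 2m + 3 ≥ 2m for m ≥ 1, this is ≤ 11/(2·2m) = (11/4)/m.
So |(-3m + 1)/(2m + 3) + 3/2| < ϵ whenever m > (11/4)/ϵ.
Take K = (11/4)/ϵ. If m > K then |(-3m + 1)/(2m + 3) + 3/2| ≤ (11/4)/m < ϵ.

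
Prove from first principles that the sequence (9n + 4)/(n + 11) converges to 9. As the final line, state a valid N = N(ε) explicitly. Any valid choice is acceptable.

N = 95/ε

Let ε > 0 be given. For n ≥ 1, |(9n + 4)/(n + 11) − 9| = |-95|/((n + 11)) = 95/((n + 11)).
Since n + 11 ≥ n for n ≥ 1, this is ≤ 95/(n) = 95/n.
So |(9n + 4)/(n + 11) − 9| < ε whenever n > 95/ε.
Take N = 95/ε. If n > N then |(9n + 4)/(n + 11) − 9| ≤ 95/n < ε.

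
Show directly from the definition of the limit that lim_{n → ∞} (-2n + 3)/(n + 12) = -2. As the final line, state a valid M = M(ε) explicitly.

M = 27/ε

Suppose ε > 0. For n ≥ 1, |(-2n + 3)/(n + 12) + 2| = |27|/((n + 12)) = 27/((n + 12)).
Since n + 12 ≥ n for n ≥ 1, this is ≤ 27/(n) = 27/n.
So |(-2n + 3)/(n + 12) + 2| < ε whenever n > 27/ε.
Take M = 27/ε. If n > M then |(-2n + 3)/(n + 12) + 2| ≤ 27/n < ε.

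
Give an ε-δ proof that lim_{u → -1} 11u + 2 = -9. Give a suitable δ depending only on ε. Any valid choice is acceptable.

Fix ε > 0. We need δ > 0 so that 0 < |u + 1| < δ implies |(11u + 2) + 9| < ε.
|(11u + 2) + 9| = |11u + 11| = 11|u + 1|.
Thus it suffices that |u + 1| < ε/11.
Choosing δ = ε/11 gives |(11u + 2) + 9| = 11|u + 1| < ε whenever |u + 1| < δ.

δ = ε/11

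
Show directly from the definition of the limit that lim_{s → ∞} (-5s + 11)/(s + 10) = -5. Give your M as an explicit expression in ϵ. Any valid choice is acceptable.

Let ϵ > 0. We seek M > 0 such that s > M implies |(-5s + 11)/(s + 10) + 5| < ϵ.
(-5s + 11)/(s + 10) + 5 = ((-5s + 11) − (-5)(s + 10)) / ((s + 10)) = 61/((s + 10)).
For s > 0 we have s + 10 > s, so |(-5s + 11)/(s + 10) + 5| = 61/((s + 10)) < 61/(s) = 61/s.
Thus |(-5s + 11)/(s + 10) + 5| < ϵ whenever s > 61/ϵ.
Take M = 61/ϵ. If s > M then |(-5s + 11)/(s + 10) + 5| < 61/s < ϵ.

M = 61/ϵ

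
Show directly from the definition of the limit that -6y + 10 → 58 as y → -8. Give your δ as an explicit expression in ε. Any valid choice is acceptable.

δ = ε/6

Let ε > 0. We need δ > 0 so that 0 < |y + 8| < δ implies |(-6y + 10) − 58| < ε.
Since (-6y + 10) − 58 = -6(y + 8), we have |(-6y + 10) − 58| = 6|y + 8|.
So 6|y + 8| < ε exactly when |y + 8| < ε/6.
Choosing δ = ε/6 gives |(-6y + 10) − 58| = 6|y + 8| < ε whenever |y + 8| < δ.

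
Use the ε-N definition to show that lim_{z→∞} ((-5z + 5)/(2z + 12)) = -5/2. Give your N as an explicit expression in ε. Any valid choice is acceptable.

N = (35/2)/ε

Suppose ε > 0. We seek N > 0 such that z > N implies |(-5z + 5)/(2z + 12) + 5/2| < ε.
(-5z + 5)/(2z + 12) + 5/2 = (2(-5z + 5) − (-5)(2z + 12)) / (2(2z + 12)) = 70/(2(2z + 12)).
For z > 0 we have 2z + 12 > 2z, so |(-5z + 5)/(2z + 12) + 5/2| = 70/(2(2z + 12)) < 70/(2·2z) = (35/2)/z.
Thus |(-5z + 5)/(2z + 12) + 5/2| < ε whenever z > (35/2)/ε.
Take N = (35/2)/ε. If z > N then |(-5z + 5)/(2z + 12) + 5/2| < (35/2)/z < ε.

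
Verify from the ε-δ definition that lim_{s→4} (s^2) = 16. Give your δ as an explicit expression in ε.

Fix ε > 0. We seek δ > 0 with 0 < |s − 4| < δ ⇒ |s^2 − 16| < ε.
Factor: s^2 − 16 = (s − 4)(s + 4), so |s^2 − 16| = |s − 4|·|s + 4|.
Restrict δ ≤ 1. Then |s − 4| < 1 gives |s| < 5, so by the triangle inequality |s + 4| ≤ 5 + 4 = 9.
Hence |s^2 − 16| ≤ 9|s − 4|, which is < ε once |s − 4| < ε/9.
Take δ = min(1, ε/9). If 0 < |s − 4| < δ then both bounds hold and |s^2 − 16| ≤ 9|s − 4| < 9·(ε/9) = ε.

δ = min(1, ε/9)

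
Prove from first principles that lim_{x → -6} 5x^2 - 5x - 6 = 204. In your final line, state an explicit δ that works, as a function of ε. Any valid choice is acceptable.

δ = min(2, ε/75)

Let ε > 0. We want δ > 0 such that 0 < |x + 6| < δ implies |(5x^2 - 5x - 6) − 204| < ε.
(5x^2 - 5x - 6) − 204 = 5x^2 - 5x - 210 = (x + 6)(5x - 35).
So |(5x^2 - 5x - 6) − 204| = |x + 6|·|5x - 35|.
Require δ ≤ 2. Then |x + 6| < 2 gives |x| < 8, and by the triangle inequality |5x - 35| ≤ 5·8 + 35 = 75.
Hence |(5x^2 - 5x - 6) − 204| ≤ 75|x + 6| < ε provided |x + 6| < ε/75.
Take δ = min(2, ε/75). Then 0 < |x + 6| < δ gives both |x + 6| < 2 and |x + 6| < ε/75, so |(5x^2 - 5x - 6) − 204| < ε.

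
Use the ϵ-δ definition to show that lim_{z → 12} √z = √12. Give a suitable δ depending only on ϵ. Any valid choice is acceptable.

Let ϵ > 0 be given. We want δ > 0 such that 0 < |z − 12| < δ implies |√z − √12| < ϵ.
Rationalise: √z − √12 = (z − 12)/(√z + √12), so |√z − √12| = |z − 12|/(√z + √12).
Restrict δ ≤ 12 so that |z − 12| < 12 forces z > 0, and then √z + √12 > √12.
Hence |√z − √12| < |z − 12|/√12, which is < ϵ once |z − 12| < √12·ϵ.
Take δ = min(12, √12·ϵ). If 0 < |z − 12| < δ then z > 0 and |√z − √12| < |z − 12|/√12 < ϵ.

δ = min(12, √12·ϵ)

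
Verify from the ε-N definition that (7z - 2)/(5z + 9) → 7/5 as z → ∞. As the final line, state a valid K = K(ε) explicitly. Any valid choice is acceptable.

K = (73/25)/ε

Fix ε > 0. We seek K > 0 such that z > K implies |(7z - 2)/(5z + 9) − (7/5)| < ε.
(7z - 2)/(5z + 9) − (7/5) = (5(7z - 2) − 7(5z + 9)) / (5(5z + 9)) = -73/(5(5z + 9)).
For z > 0 we have 5z + 9 > 5z, so |(7z - 2)/(5z + 9) − (7/5)| = 73/(5(5z + 9)) < 73/(5·5z) = (73/25)/z.
Thus |(7z - 2)/(5z + 9) − (7/5)| < ε whenever z > (73/25)/ε.
Take K = (73/25)/ε. If z > K then |(7z - 2)/(5z + 9) − (7/5)| < (73/25)/z < ε.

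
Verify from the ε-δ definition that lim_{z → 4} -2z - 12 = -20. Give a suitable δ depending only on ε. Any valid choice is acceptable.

Suppose ε > 0. We need δ > 0 so that 0 < |z − 4| < δ implies |(-2z - 12) + 20| < ε.
Since (-2z - 12) + 20 = -2(z − 4), we have |(-2z - 12) + 20| = 2|z − 4|.
So 2|z − 4| < ε exactly when |z − 4| < ε/2.
Choosing δ = ε/2 gives |(-2z - 12) + 20| = 2|z − 4| < ε whenever |z − 4| < δ.

δ = ε/2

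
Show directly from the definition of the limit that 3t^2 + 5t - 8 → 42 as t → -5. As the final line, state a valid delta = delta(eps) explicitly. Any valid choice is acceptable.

Fix eps > 0. We want delta > 0 such that 0 < |t + 5| < delta implies |(3t^2 + 5t - 8) − 42| < eps.
(3t^2 + 5t - 8) − 42 = 3t^2 + 5t - 50 = (t + 5)(3t - 10).
So |(3t^2 + 5t - 8) − 42| = |t + 5|·|3t - 10|.
Require delta ≤ 2. Then |t + 5| < 2 gives |t| < 7, and by the triangle inequality |3t - 10| ≤ 3·7 + 10 = 31.
Hence |(3t^2 + 5t - 8) − 42| ≤ 31|t + 5| < eps provided |t + 5| < eps/31.
Choosing delta = min(2, eps/31) ensures both conditions, hence |(3t^2 + 5t - 8) − 42| < eps.

delta = min(2, eps/31)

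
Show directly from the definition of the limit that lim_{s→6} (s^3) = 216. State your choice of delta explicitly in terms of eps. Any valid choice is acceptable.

delta = min(1, eps/127)

Suppose eps > 0. We seek delta > 0 with 0 < |s − 6| < delta ⇒ |s^3 − 216| < eps.
Factor: s^3 − 216 = (s − 6)(s^2 + 6s + 36), so |s^3 − 216| = |s − 6|·|s^2 + 6s + 36|.
Impose delta ≤ 1 so that |s| < 7; then |s^2 + 6s + 36| ≤ 127.
Hence |s^3 − 216| ≤ 127|s − 6|, which is < eps once |s − 6| < eps/127.
Take delta = min(1, eps/127). If 0 < |s − 6| < delta then both bounds hold and |s^3 − 216| ≤ 127|s − 6| < 127·(eps/127) = eps.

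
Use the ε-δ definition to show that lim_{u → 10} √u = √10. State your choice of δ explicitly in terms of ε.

δ = min(10, √10·ε)

Let ε > 0 be given. We want δ > 0 such that 0 < |u − 10| < δ implies |√u − √10| < ε.
Multiplying by the conjugate, |√u − √10| = |u − 10|/(√u + √10).
Restrict δ ≤ 10 so that |u − 10| < 10 forces u > 0, and then √u + √10 > √10.
Hence |√u − √10| < |u − 10|/√10, which is < ε once |u − 10| < √10·ε.
Take δ = min(10, √10·ε). If 0 < |u − 10| < δ then u > 0 and |√u − √10| < |u − 10|/√10 < ε.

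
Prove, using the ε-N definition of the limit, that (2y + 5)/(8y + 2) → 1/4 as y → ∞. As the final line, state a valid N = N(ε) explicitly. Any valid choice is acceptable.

Fix ε > 0. We seek N > 0 such that y > N implies |(2y + 5)/(8y + 2) − (1/4)| < ε.
(2y + 5)/(8y + 2) − (1/4) = (8(2y + 5) − 2(8y + 2)) / (8(8y + 2)) = 36/(8(8y + 2)).
For y > 0 we have 8y + 2 > 8y, so |(2y + 5)/(8y + 2) − (1/4)| = 36/(8(8y + 2)) < 36/(8·8y) = (9/16)/y.
Thus |(2y + 5)/(8y + 2) − (1/4)| < ε whenever y > (9/16)/ε.
Take N = (9/16)/ε. If y > N then |(2y + 5)/(8y + 2) − (1/4)| < (9/16)/y < ε.

N = (9/16)/ε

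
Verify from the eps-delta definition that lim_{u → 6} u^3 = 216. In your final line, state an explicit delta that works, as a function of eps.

delta = min(1, eps/127)

Suppose eps > 0. We seek delta > 0 with 0 < |u − 6| < delta ⇒ |u^3 − 216| < eps.
Factor: u^3 − 216 = (u − 6)(u^2 + 6u + 36), so |u^3 − 216| = |u − 6|·|u^2 + 6u + 36|.
Restrict delta ≤ 1. Then |u − 6| < 1 gives |u| < 7, so by the triangle inequality |u^2 + 6u + 36| ≤ 7^2 + 6·7 + 36 = 127.
Hence |u^3 − 216| ≤ 127|u − 6|, which is < eps once |u − 6| < eps/127.
Take delta = min(1, eps/127). If 0 < |u − 6| < delta then both bounds hold and |u^3 − 216| ≤ 127|u − 6| < 127·(eps/127) = eps.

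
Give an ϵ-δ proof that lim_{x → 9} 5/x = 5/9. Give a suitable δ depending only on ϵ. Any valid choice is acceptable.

δ = min(9/2, (81/10)ϵ)

Let ϵ > 0 be given. We seek δ > 0 such that 0 < |x − 9| < δ implies |5/x − (5/9)| < ϵ.
|5/x − (5/9)| = 5·|9 − x|/(9·|x|) = 5|x − 9|/(9|x|).
Restrict δ ≤ 9/2. Then |x − 9| < 9/2 gives |x| > 9/2, so 9|x| > 81/2.
Then |5/x − (5/9)| < 5|x − 9|/(81/2), which is < ϵ when |x − 9| < (81/10)ϵ.
Take δ = min(9/2, (81/10)ϵ). Then 0 < |x − 9| < δ gives both |x − 9| < 9/2 and |x − 9| < (81/10)ϵ, so |5/x − (5/9)| < ϵ.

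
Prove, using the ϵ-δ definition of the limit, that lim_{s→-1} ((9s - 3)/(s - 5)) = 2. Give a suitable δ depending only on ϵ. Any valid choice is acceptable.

δ = min(3, (3/7)ϵ)

Suppose ϵ > 0. We want δ > 0 with 0 < |s + 1| < δ ⇒ |(9s - 3)/(s - 5) − 2| < ϵ.
Combining over a common denominator, (9s - 3)/(s - 5) − 2 = [(9s - 3)·(-6) − (-12)·(s - 5)] / [(-6)·(s - 5)] = -42(s + 1) / ((-6)(s - 5)).
So |(9s - 3)/(s - 5) − 2| = 42|s + 1| / (6·|s − 5|).
Require δ ≤ 3, so |s − 5| ≥ |-6| − |s + 1| > 6 − 3 = 3.
Hence |(9s - 3)/(s - 5) − 2| < 42|s + 1|/(6·3) = (7/3)|s + 1|, which is < ϵ once |s + 1| < (3/7)ϵ.
Take δ = min(3, (3/7)ϵ). Then 0 < |s + 1| < δ forces both bounds, so |(9s - 3)/(s - 5) − 2| < ϵ.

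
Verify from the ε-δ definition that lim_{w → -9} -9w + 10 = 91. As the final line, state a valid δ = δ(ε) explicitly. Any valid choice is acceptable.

Let ε > 0 be given. We need δ > 0 so that 0 < |w + 9| < δ implies |(-9w + 10) − 91| < ε.
Since (-9w + 10) − 91 = -9(w + 9), we have |(-9w + 10) − 91| = 9|w + 9|.
So 9|w + 9| < ε exactly when |w + 9| < ε/9.
Take δ = ε/9. If 0 < |w + 9| < δ then |(-9w + 10) − 91| = 9|w + 9| < 9·(ε/9) = ε.

δ = ε/9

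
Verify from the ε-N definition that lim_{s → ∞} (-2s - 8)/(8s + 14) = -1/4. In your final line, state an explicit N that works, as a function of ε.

Suppose ε > 0. We seek N > 0 such that s > N implies |(-2s - 8)/(8s + 14) + 1/4| < ε.
(-2s - 8)/(8s + 14) + 1/4 = (8(-2s - 8) − (-2)(8s + 14)) / (8(8s + 14)) = -36/(8(8s + 14)).
For s > 0 we have 8s + 14 > 8s, so |(-2s - 8)/(8s + 14) + 1/4| = 36/(8(8s + 14)) < 36/(8·8s) = (9/16)/s.
Thus |(-2s - 8)/(8s + 14) + 1/4| < ε whenever s > (9/16)/ε.
Take N = (9/16)/ε. If s > N then |(-2s - 8)/(8s + 14) + 1/4| < (9/16)/s < ε.

N = (9/16)/ε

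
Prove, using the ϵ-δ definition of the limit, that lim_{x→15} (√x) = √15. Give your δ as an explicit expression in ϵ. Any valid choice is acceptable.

δ = min(15, √15·ϵ)

Let ϵ > 0 be given. We want δ > 0 such that 0 < |x − 15| < δ implies |√x − √15| < ϵ.
Rationalise: √x − √15 = (x − 15)/(√x + √15), so |√x − √15| = |x − 15|/(√x + √15).
Restrict δ ≤ 15 so that |x − 15| < 15 forces x > 0, and then √x + √15 > √15.
Hence |√x − √15| < |x − 15|/√15, which is < ϵ once |x − 15| < √15·ϵ.
Take δ = min(15, √15·ϵ). If 0 < |x − 15| < δ then x > 0 and |√x − √15| < |x − 15|/√15 < ϵ.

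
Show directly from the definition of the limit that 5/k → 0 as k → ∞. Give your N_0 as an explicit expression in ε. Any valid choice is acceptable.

Let ε > 0. For k ≥ 1, |5/k − 0| = 5/(k) ≤ 5/k.
We need 5/k < ε, i.e. k > 5/ε.
Take N_0 = 5/ε. If k > N_0 then |5/k| ≤ 5/k < ε.

N_0 = 5/ε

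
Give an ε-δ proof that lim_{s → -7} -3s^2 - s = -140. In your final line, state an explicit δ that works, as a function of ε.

Fix ε > 0. We want δ > 0 such that 0 < |s + 7| < δ implies |(-3s^2 - s) + 140| < ε.
(-3s^2 - s) + 140 = -3s^2 - s + 140 = (s + 7)(-3s + 20).
So |(-3s^2 - s) + 140| = |s + 7|·|-3s + 20|.
Require δ ≤ 1. Then |s + 7| < 1 gives |s| < 8, and by the triangle inequality |-3s + 20| ≤ 3·8 + 20 = 44.
Hence |(-3s^2 - s) + 140| ≤ 44|s + 7| < ε provided |s + 7| < ε/44.
Choosing δ = min(1, ε/44) ensures both conditions, hence |(-3s^2 - s) + 140| < ε.

δ = min(1, ε/44)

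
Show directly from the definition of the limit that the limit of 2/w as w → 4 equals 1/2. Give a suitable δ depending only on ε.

δ = min(2, 4ε)

Suppose ε > 0. We seek δ > 0 such that 0 < |w − 4| < δ implies |2/w − (1/2)| < ε.
|2/w − (1/2)| = 2·|4 − w|/(4·|w|) = 2|w − 4|/(4|w|).
Require δ ≤ 2 so that |w| > 4 − 2 = 2, hence 4|w| > 8.
Then |2/w − (1/2)| < 2|w − 4|/8, which is < ε when |w − 4| < 4ε.
Take δ = min(2, 4ε). Then 0 < |w − 4| < δ gives both |w − 4| < 2 and |w − 4| < 4ε, so |2/w − (1/2)| < ε.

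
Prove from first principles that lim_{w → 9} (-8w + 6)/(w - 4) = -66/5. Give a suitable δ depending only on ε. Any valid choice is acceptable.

δ = min(5/2, (25/52)ε)

Fix ε > 0. We want δ > 0 with 0 < |w − 9| < δ ⇒ |(-8w + 6)/(w - 4) + 66/5| < ε.
Combining over a common denominator, (-8w + 6)/(w - 4) + 66/5 = [(-8w + 6)·5 − (-66)·(w - 4)] / [5·(w - 4)] = 26(w − 9) / (5(w - 4)).
So |(-8w + 6)/(w - 4) + 66/5| = 26|w − 9| / (5·|w − 4|).
Restrict δ ≤ 5/2. Then |w − 9| < 5/2 gives |w − 4| = |(w − 9) + 5| ≥ 5 − 5/2 = 5/2.
Hence |(-8w + 6)/(w - 4) + 66/5| < 26|w − 9|/(5·(5/2)) = (52/25)|w − 9|, which is < ε once |w − 9| < (25/52)ε.
Take δ = min(5/2, (25/52)ε). Then 0 < |w − 9| < δ forces both bounds, so |(-8w + 6)/(w - 4) + 66/5| < ε.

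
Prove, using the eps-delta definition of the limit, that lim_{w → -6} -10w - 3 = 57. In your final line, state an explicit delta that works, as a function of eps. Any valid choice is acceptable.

Suppose eps > 0. We need delta > 0 so that 0 < |w + 6| < delta implies |(-10w - 3) − 57| < eps.
Since (-10w - 3) − 57 = -10(w + 6), we have |(-10w - 3) − 57| = 10|w + 6|.
So 10|w + 6| < eps exactly when |w + 6| < eps/10.
Take delta = eps/10. If 0 < |w + 6| < delta then |(-10w - 3) − 57| = 10|w + 6| < 10·(eps/10) = eps.

delta = eps/10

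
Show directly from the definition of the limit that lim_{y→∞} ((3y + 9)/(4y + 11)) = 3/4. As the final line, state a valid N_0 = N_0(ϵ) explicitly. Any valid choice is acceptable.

Let ϵ > 0. We seek N_0 > 0 such that y > N_0 implies |(3y + 9)/(4y + 11) − (3/4)| < ϵ.
(3y + 9)/(4y + 11) − (3/4) = (4(3y + 9) − 3(4y + 11)) / (4(4y + 11)) = 3/(4(4y + 11)).
For y > 0 we have 4y + 11 > 4y, so |(3y + 9)/(4y + 11) − (3/4)| = 3/(4(4y + 11)) < 3/(4·4y) = (3/16)/y.
Thus |(3y + 9)/(4y + 11) − (3/4)| < ϵ whenever y > (3/16)/ϵ.
Take N_0 = (3/16)/ϵ. If y > N_0 then |(3y + 9)/(4y + 11) − (3/4)| < (3/16)/y < ϵ.

N_0 = (3/16)/ϵ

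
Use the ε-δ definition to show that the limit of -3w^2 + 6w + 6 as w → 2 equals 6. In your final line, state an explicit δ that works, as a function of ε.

δ = min(2, ε/12)

Suppose ε > 0. We want δ > 0 such that 0 < |w − 2| < δ implies |(-3w^2 + 6w + 6) − 6| < ε.
(-3w^2 + 6w + 6) − 6 = -3w^2 + 6w = (w − 2)(-3w).
So |(-3w^2 + 6w + 6) − 6| = |w − 2|·|-3w|.
Assume first that |w − 2| < 2, so |w| < 4. Then |-3w| ≤ 3·4 = 12.
Hence |(-3w^2 + 6w + 6) − 6| ≤ 12|w − 2| < ε provided |w − 2| < ε/12.
Take δ = min(2, ε/12). Then 0 < |w − 2| < δ gives both |w − 2| < 2 and |w − 2| < ε/12, so |(-3w^2 + 6w + 6) − 6| < ε.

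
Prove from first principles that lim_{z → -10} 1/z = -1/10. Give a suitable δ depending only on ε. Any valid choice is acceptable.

δ = min(5, 50ε)

Let ε > 0 be given. We seek δ > 0 such that 0 < |z + 10| < δ implies |1/z + 1/10| < ε.
|1/z + 1/10| = |-10 − z|/(10·|z|) = |z + 10|/(10|z|).
Restrict δ ≤ 5. Then |z + 10| < 5 gives |z| > 5, so 10|z| > 50.
Then |1/z + 1/10| < |z + 10|/50, which is < ε when |z + 10| < 50ε.
Take δ = min(5, 50ε). Then 0 < |z + 10| < δ gives both |z + 10| < 5 and |z + 10| < 50ε, so |1/z + 1/10| < ε.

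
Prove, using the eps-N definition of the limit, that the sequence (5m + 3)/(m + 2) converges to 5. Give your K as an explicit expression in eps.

Let eps > 0 be given. For m ≥ 1, |(5m + 3)/(m + 2) − 5| = |-7|/((m + 2)) = 7/((m + 2)).
Since m + 2 ≥ m for m ≥ 1, this is ≤ 7/(m) = 7/m.
So |(5m + 3)/(m + 2) − 5| < eps whenever m > 7/eps.
Take K = 7/eps. If m > K then |(5m + 3)/(m + 2) − 5| ≤ 7/m < eps.

K = 7/eps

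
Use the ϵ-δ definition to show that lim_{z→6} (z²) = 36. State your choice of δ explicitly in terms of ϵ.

δ = min(2, ϵ/14)

Fix ϵ > 0. We seek δ > 0 with 0 < |z − 6| < δ ⇒ |z² − 36| < ϵ.
Factor: z² − 36 = (z − 6)(z + 6), so |z² − 36| = |z − 6|·|z + 6|.
Impose δ ≤ 2 so that |z| < 8; then |z + 6| ≤ 14.
Hence |z² − 36| ≤ 14|z − 6|, which is < ϵ once |z − 6| < ϵ/14.
Take δ = min(2, ϵ/14). If 0 < |z − 6| < δ then both bounds hold and |z² − 36| ≤ 14|z − 6| < 14·(ϵ/14) = ϵ.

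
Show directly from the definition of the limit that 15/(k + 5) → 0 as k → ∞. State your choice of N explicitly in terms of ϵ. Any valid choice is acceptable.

N = 15/ϵ

Suppose ϵ > 0. For k ≥ 1, |15/(k + 5) − 0| = 15/(k + 5) ≤ 15/k.
We need 15/k < ϵ, i.e. k > 15/ϵ.
Take N = 15/ϵ. If k > N then |15/(k + 5)| ≤ 15/k < ϵ.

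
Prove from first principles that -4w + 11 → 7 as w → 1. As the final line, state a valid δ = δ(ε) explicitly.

δ = ε/4

Let ε > 0 be given. We need δ > 0 so that 0 < |w − 1| < δ implies |(-4w + 11) − 7| < ε.
Since (-4w + 11) − 7 = -4(w − 1), we have |(-4w + 11) − 7| = 4|w − 1|.
So 4|w − 1| < ε exactly when |w − 1| < ε/4.
Take δ = ε/4. If 0 < |w − 1| < δ then |(-4w + 11) − 7| = 4|w − 1| < 4·(ε/4) = ε.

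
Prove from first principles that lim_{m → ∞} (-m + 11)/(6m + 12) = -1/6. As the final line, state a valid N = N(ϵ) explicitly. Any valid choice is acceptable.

Suppose ϵ > 0. For m ≥ 1, |(-m + 11)/(6m + 12) + 1/6| = |78|/(6(6m + 12)) = 78/(6(6m + 12)).
Since 6m + 12 ≥ 6m for m ≥ 1, this is ≤ 78/(6·6m) = (13/6)/m.
So |(-m + 11)/(6m + 12) + 1/6| < ϵ whenever m > (13/6)/ϵ.
Take N = (13/6)/ϵ. If m > N then |(-m + 11)/(6m + 12) + 1/6| ≤ (13/6)/m < ϵ.

N = (13/6)/ϵ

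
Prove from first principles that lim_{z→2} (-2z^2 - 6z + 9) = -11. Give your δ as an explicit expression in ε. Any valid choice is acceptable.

Suppose ε > 0. We want δ > 0 such that 0 < |z − 2| < δ implies |(-2z^2 - 6z + 9) + 11| < ε.
(-2z^2 - 6z + 9) + 11 = -2z^2 - 6z + 20 = (z − 2)(-2z - 10).
So |(-2z^2 - 6z + 9) + 11| = |z − 2|·|-2z - 10|.
Assume first that |z − 2| < 1, so |z| < 3. Then |-2z - 10| ≤ 2·3 + 10 = 16.
Hence |(-2z^2 - 6z + 9) + 11| ≤ 16|z − 2| < ε provided |z − 2| < ε/16.
Choosing δ = min(1, ε/16) ensures both conditions, hence |(-2z^2 - 6z + 9) + 11| < ε.

δ = min(1, ε/16)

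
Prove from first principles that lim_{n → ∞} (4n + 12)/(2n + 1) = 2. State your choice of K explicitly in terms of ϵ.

Suppose ϵ > 0. For n ≥ 1, |(4n + 12)/(2n + 1) − 2| = |20|/(2(2n + 1)) = 20/(2(2n + 1)).
Since 2n + 1 ≥ 2n for n ≥ 1, this is ≤ 20/(2·2n) = 5/n.
So |(4n + 12)/(2n + 1) − 2| < ϵ whenever n > 5/ϵ.
Take K = 5/ϵ. If n > K then |(4n + 12)/(2n + 1) − 2| ≤ 5/n < ϵ.

K = 5/ϵ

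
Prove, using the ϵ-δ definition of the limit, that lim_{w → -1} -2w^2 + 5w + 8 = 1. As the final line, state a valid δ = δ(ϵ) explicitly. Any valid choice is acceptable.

δ = min(1, ϵ/11)

Let ϵ > 0. We want δ > 0 such that 0 < |w + 1| < δ implies |(-2w^2 + 5w + 8) − 1| < ϵ.
(-2w^2 + 5w + 8) − 1 = -2w^2 + 5w + 7 = (w + 1)(-2w + 7).
So |(-2w^2 + 5w + 8) − 1| = |w + 1|·|-2w + 7|.
Require δ ≤ 1. Then |w + 1| < 1 gives |w| < 2, and by the triangle inequality |-2w + 7| ≤ 2·2 + 7 = 11.
Hence |(-2w^2 + 5w + 8) − 1| ≤ 11|w + 1| < ϵ provided |w + 1| < ϵ/11.
Choosing δ = min(1, ϵ/11) ensures both conditions, hence |(-2w^2 + 5w + 8) − 1| < ϵ.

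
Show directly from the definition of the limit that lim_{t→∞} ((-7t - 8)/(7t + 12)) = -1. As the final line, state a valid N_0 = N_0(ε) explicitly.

N_0 = (4/7)/ε

Let ε > 0 be given. We seek N_0 > 0 such that t > N_0 implies |(-7t - 8)/(7t + 12) + 1| < ε.
(-7t - 8)/(7t + 12) + 1 = (7(-7t - 8) − (-7)(7t + 12)) / (7(7t + 12)) = 28/(7(7t + 12)).
For t > 0 we have 7t + 12 > 7t, so |(-7t - 8)/(7t + 12) + 1| = 28/(7(7t + 12)) < 28/(7·7t) = (4/7)/t.
Thus |(-7t - 8)/(7t + 12) + 1| < ε whenever t > (4/7)/ε.
Take N_0 = (4/7)/ε. If t > N_0 then |(-7t - 8)/(7t + 12) + 1| < (4/7)/t < ε.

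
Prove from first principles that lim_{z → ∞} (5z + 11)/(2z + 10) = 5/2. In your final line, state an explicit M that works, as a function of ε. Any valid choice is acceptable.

M = 7/ε

Let ε > 0. We seek M > 0 such that z > M implies |(5z + 11)/(2z + 10) − (5/2)| < ε.
(5z + 11)/(2z + 10) − (5/2) = (2(5z + 11) − 5(2z + 10)) / (2(2z + 10)) = -28/(2(2z + 10)).
For z > 0 we have 2z + 10 > 2z, so |(5z + 11)/(2z + 10) − (5/2)| = 28/(2(2z + 10)) < 28/(2·2z) = 7/z.
Thus |(5z + 11)/(2z + 10) − (5/2)| < ε whenever z > 7/ε.
Take M = 7/ε. If z > M then |(5z + 11)/(2z + 10) − (5/2)| < 7/z < ε.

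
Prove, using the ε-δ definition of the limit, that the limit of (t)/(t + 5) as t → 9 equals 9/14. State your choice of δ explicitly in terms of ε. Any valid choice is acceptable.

δ = min(7, (98/5)ε)

Let ε > 0 be given. We want δ > 0 with 0 < |t − 9| < δ ⇒ |(t)/(t + 5) − (9/14)| < ε.
Combining over a common denominator, (t)/(t + 5) − (9/14) = [(t)·14 − 9·(t + 5)] / [14·(t + 5)] = 5(t − 9) / (14(t + 5)).
So |(t)/(t + 5) − (9/14)| = 5|t − 9| / (14·|t + 5|).
Restrict δ ≤ 7. Then |t − 9| < 7 gives |t + 5| = |(t − 9) + 14| ≥ 14 − 7 = 7.
Hence |(t)/(t + 5) − (9/14)| < 5|t − 9|/(14·7) = (5/98)|t − 9|, which is < ε once |t − 9| < (98/5)ε.
Take δ = min(7, (98/5)ε). Then 0 < |t − 9| < δ forces both bounds, so |(t)/(t + 5) − (9/14)| < ε.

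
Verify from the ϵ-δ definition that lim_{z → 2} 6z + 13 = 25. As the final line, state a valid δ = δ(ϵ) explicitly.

Suppose ϵ > 0. We need δ > 0 so that 0 < |z − 2| < δ implies |(6z + 13) − 25| < ϵ.
|(6z + 13) − 25| = |6z - 12| = 6|z − 2|.
So 6|z − 2| < ϵ exactly when |z − 2| < ϵ/6.
Take δ = ϵ/6. If 0 < |z − 2| < δ then |(6z + 13) − 25| = 6|z − 2| < 6·(ϵ/6) = ϵ.

δ = ϵ/6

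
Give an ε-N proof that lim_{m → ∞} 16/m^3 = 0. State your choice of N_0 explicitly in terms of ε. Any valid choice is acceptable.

N_0 = (16/ε)^{1/3}

Let ε > 0. For m ≥ 1, |16/m^3 − 0| = 16/m^3.
16/m^3 < ε ⇔ m^3 > 16/ε ⇔ m > (16/ε)^{1/3}.
Take N_0 = (16/ε)^{1/3}. Then m > N_0 implies 16/m^3 < ε.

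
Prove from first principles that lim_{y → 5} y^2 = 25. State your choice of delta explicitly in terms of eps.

delta = min(1, eps/11)

Suppose eps > 0. We seek delta > 0 with 0 < |y − 5| < delta ⇒ |y^2 − 25| < eps.
Factor: y^2 − 25 = (y − 5)(y + 5), so |y^2 − 25| = |y − 5|·|y + 5|.
Impose delta ≤ 1 so that |y| < 6; then |y + 5| ≤ 11.
Hence |y^2 − 25| ≤ 11|y − 5|, which is < eps once |y − 5| < eps/11.
Take delta = min(1, eps/11). If 0 < |y − 5| < delta then both bounds hold and |y^2 − 25| ≤ 11|y − 5| < 11·(eps/11) = eps.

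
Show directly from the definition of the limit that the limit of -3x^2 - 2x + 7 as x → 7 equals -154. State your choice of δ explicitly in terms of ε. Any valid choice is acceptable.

Let ε > 0. We want δ > 0 such that 0 < |x − 7| < δ implies |(-3x^2 - 2x + 7) + 154| < ε.
(-3x^2 - 2x + 7) + 154 = -3x^2 - 2x + 161 = (x − 7)(-3x - 23).
So |(-3x^2 - 2x + 7) + 154| = |x − 7|·|-3x - 23|.
Assume first that |x − 7| < 2, so |x| < 9. Then |-3x - 23| ≤ 3·9 + 23 = 50.
Hence |(-3x^2 - 2x + 7) + 154| ≤ 50|x − 7| < ε provided |x − 7| < ε/50.
Choosing δ = min(2, ε/50) ensures both conditions, hence |(-3x^2 - 2x + 7) + 154| < ε.

δ = min(2, ε/50)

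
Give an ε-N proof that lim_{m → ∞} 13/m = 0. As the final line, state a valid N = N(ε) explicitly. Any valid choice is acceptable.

Let ε > 0 be given. For m ≥ 1, |13/m − 0| = 13/(m) ≤ 13/m.
We need 13/m < ε, i.e. m > 13/ε.
Take N = 13/ε. If m > N then |13/m| ≤ 13/m < ε.

N = 13/ε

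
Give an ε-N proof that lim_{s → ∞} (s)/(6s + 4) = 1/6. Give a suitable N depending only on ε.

Fix ε > 0. We seek N > 0 such that s > N implies |(s)/(6s + 4) − (1/6)| < ε.
(s)/(6s + 4) − (1/6) = (6(s) − (6s + 4)) / (6(6s + 4)) = -4/(6(6s + 4)).
For s > 0 we have 6s + 4 > 6s, so |(s)/(6s + 4) − (1/6)| = 4/(6(6s + 4)) < 4/(6·6s) = (1/9)/s.
Thus |(s)/(6s + 4) − (1/6)| < ε whenever s > (1/9)/ε.
Take N = (1/9)/ε. If s > N then |(s)/(6s + 4) − (1/6)| < (1/9)/s < ε.

N = (1/9)/ε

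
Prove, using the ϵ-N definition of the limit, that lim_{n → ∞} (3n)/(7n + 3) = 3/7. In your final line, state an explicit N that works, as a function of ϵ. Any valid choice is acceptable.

N = (9/49)/ϵ

Fix ϵ > 0. For n ≥ 1, |(3n)/(7n + 3) − (3/7)| = |-9|/(7(7n + 3)) = 9/(7(7n + 3)).
Since 7n + 3 ≥ 7n for n ≥ 1, this is ≤ 9/(7·7n) = (9/49)/n.
So |(3n)/(7n + 3) − (3/7)| < ϵ whenever n > (9/49)/ϵ.
Take N = (9/49)/ϵ. If n > N then |(3n)/(7n + 3) − (3/7)| ≤ (9/49)/n < ϵ.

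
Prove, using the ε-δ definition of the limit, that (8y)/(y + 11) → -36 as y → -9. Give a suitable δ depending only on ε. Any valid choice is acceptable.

δ = min(1, (1/44)ε)

Fix ε > 0. We want δ > 0 with 0 < |y + 9| < δ ⇒ |(8y)/(y + 11) + 36| < ε.
Combining over a common denominator, (8y)/(y + 11) + 36 = [(8y)·2 − (-72)·(y + 11)] / [2·(y + 11)] = 88(y + 9) / (2(y + 11)).
So |(8y)/(y + 11) + 36| = 88|y + 9| / (2·|y + 11|).
Require δ ≤ 1, so |y + 11| ≥ |2| − |y + 9| > 2 − 1 = 1.
Hence |(8y)/(y + 11) + 36| < 88|y + 9|/(2·1) = 44|y + 9|, which is < ε once |y + 9| < (1/44)ε.
Take δ = min(1, (1/44)ε). Then 0 < |y + 9| < δ forces both bounds, so |(8y)/(y + 11) + 36| < ε.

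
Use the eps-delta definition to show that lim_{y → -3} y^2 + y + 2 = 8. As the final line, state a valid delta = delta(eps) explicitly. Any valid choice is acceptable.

Let eps > 0 be given. We want delta > 0 such that 0 < |y + 3| < delta implies |(y^2 + y + 2) − 8| < eps.
(y^2 + y + 2) − 8 = y^2 + y - 6 = (y + 3)(y - 2).
So |(y^2 + y + 2) − 8| = |y + 3|·|y - 2|.
Require delta ≤ 2. Then |y + 3| < 2 gives |y| < 5, and by the triangle inequality |y - 2| ≤ 5 + 2 = 7.
Hence |(y^2 + y + 2) − 8| ≤ 7|y + 3| < eps provided |y + 3| < eps/7.
Choosing delta = min(2, eps/7) ensures both conditions, hence |(y^2 + y + 2) − 8| < eps.

delta = min(2, eps/7)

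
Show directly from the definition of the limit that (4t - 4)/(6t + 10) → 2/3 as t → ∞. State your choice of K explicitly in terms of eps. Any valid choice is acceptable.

K = (16/9)/eps

Suppose eps > 0. We seek K > 0 such that t > K implies |(4t - 4)/(6t + 10) − (2/3)| < eps.
(4t - 4)/(6t + 10) − (2/3) = (6(4t - 4) − 4(6t + 10)) / (6(6t + 10)) = -64/(6(6t + 10)).
For t > 0 we have 6t + 10 > 6t, so |(4t - 4)/(6t + 10) − (2/3)| = 64/(6(6t + 10)) < 64/(6·6t) = (16/9)/t.
Thus |(4t - 4)/(6t + 10) − (2/3)| < eps whenever t > (16/9)/eps.
Take K = (16/9)/eps. If t > K then |(4t - 4)/(6t + 10) − (2/3)| < (16/9)/t < eps.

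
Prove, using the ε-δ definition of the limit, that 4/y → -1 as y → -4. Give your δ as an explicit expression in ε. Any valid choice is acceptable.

δ = min(2, 2ε)

Let ε > 0. We seek δ > 0 such that 0 < |y + 4| < δ implies |4/y + 1| < ε.
|4/y + 1| = 4·|-4 − y|/(4·|y|) = 4|y + 4|/(4|y|).
Require δ ≤ 2 so that |y| > 4 − 2 = 2, hence 4|y| > 8.
Then |4/y + 1| < 4|y + 4|/8, which is < ε when |y + 4| < 2ε.
Take δ = min(2, 2ε). Then 0 < |y + 4| < δ gives both |y + 4| < 2 and |y + 4| < 2ε, so |4/y + 1| < ε.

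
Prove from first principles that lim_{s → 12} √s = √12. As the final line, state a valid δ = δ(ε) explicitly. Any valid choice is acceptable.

Let ε > 0. We want δ > 0 such that 0 < |s − 12| < δ implies |√s − √12| < ε.
Multiplying by the conjugate, |√s − √12| = |s − 12|/(√s + √12).
Restrict δ ≤ 12 so that |s − 12| < 12 forces s > 0, and then √s + √12 > √12.
Hence |√s − √12| < |s − 12|/√12, which is < ε once |s − 12| < √12·ε.
Take δ = min(12, √12·ε). If 0 < |s − 12| < δ then s > 0 and |√s − √12| < |s − 12|/√12 < ε.

δ = min(12, √12·ε)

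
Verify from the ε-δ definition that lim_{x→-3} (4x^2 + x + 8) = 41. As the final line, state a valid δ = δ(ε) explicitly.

Suppose ε > 0. We want δ > 0 such that 0 < |x + 3| < δ implies |(4x^2 + x + 8) − 41| < ε.
(4x^2 + x + 8) − 41 = 4x^2 + x - 33 = (x + 3)(4x - 11).
So |(4x^2 + x + 8) − 41| = |x + 3|·|4x - 11|.
Require δ ≤ 2. Then |x + 3| < 2 gives |x| < 5, and by the triangle inequality |4x - 11| ≤ 4·5 + 11 = 31.
Hence |(4x^2 + x + 8) − 41| ≤ 31|x + 3| < ε provided |x + 3| < ε/31.
Take δ = min(2, ε/31). Then 0 < |x + 3| < δ gives both |x + 3| < 2 and |x + 3| < ε/31, so |(4x^2 + x + 8) − 41| < ε.

δ = min(2, ε/31)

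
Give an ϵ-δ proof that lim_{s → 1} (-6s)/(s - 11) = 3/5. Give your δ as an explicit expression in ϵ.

Fix ϵ > 0. We want δ > 0 with 0 < |s − 1| < δ ⇒ |(-6s)/(s - 11) − (3/5)| < ϵ.
Combining over a common denominator, (-6s)/(s - 11) − (3/5) = [(-6s)·(-10) − (-6)·(s - 11)] / [(-10)·(s - 11)] = 66(s − 1) / ((-10)(s - 11)).
So |(-6s)/(s - 11) − (3/5)| = 66|s − 1| / (10·|s − 11|).
Restrict δ ≤ 5. Then |s − 1| < 5 gives |s − 11| = |(s − 1) + (-10)| ≥ 10 − 5 = 5.
Hence |(-6s)/(s - 11) − (3/5)| < 66|s − 1|/(10·5) = (33/25)|s − 1|, which is < ϵ once |s − 1| < (25/33)ϵ.
Take δ = min(5, (25/33)ϵ). Then 0 < |s − 1| < δ forces both bounds, so |(-6s)/(s - 11) − (3/5)| < ϵ.

δ = min(5, (25/33)ϵ)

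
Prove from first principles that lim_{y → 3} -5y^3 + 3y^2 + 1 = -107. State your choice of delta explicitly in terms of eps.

delta = min(1, eps/164)

Let eps > 0. We want delta > 0 such that 0 < |y − 3| < delta implies |(-5y^3 + 3y^2 + 1) + 107| < eps.
(-5y^3 + 3y^2 + 1) + 107 = -5y^3 + 3y^2 + 108 = (y − 3)(-5y^2 - 12y - 36).
So |(-5y^3 + 3y^2 + 1) + 107| = |y − 3|·|-5y^2 - 12y - 36|.
Require delta ≤ 1. Then |y − 3| < 1 gives |y| < 4, and by the triangle inequality |-5y^2 - 12y - 36| ≤ 5·4^2 + 12·4 + 36 = 164.
Hence |(-5y^3 + 3y^2 + 1) + 107| ≤ 164|y − 3| < eps provided |y − 3| < eps/164.
Choosing delta = min(1, eps/164) ensures both conditions, hence |(-5y^3 + 3y^2 + 1) + 107| < eps.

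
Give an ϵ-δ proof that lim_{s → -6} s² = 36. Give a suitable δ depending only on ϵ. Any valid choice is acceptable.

Let ϵ > 0. We seek δ > 0 with 0 < |s + 6| < δ ⇒ |s² − 36| < ϵ.
Factor: s² − 36 = (s + 6)(s - 6), so |s² − 36| = |s + 6|·|s - 6|.
Restrict δ ≤ 1. Then |s + 6| < 1 gives |s| < 7, so by the triangle inequality |s - 6| ≤ 7 + 6 = 13.
Hence |s² − 36| ≤ 13|s + 6|, which is < ϵ once |s + 6| < ϵ/13.
Take δ = min(1, ϵ/13). If 0 < |s + 6| < δ then both bounds hold and |s² − 36| ≤ 13|s + 6| < 13·(ϵ/13) = ϵ.

δ = min(1, ϵ/13)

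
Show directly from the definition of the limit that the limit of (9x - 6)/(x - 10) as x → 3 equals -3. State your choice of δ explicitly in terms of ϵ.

δ = min(7/2, (7/24)ϵ)

Fix ϵ > 0. We want δ > 0 with 0 < |x − 3| < δ ⇒ |(9x - 6)/(x - 10) + 3| < ϵ.
Combining over a common denominator, (9x - 6)/(x - 10) + 3 = [(9x - 6)·(-7) − 21·(x - 10)] / [(-7)·(x - 10)] = -84(x − 3) / ((-7)(x - 10)).
So |(9x - 6)/(x - 10) + 3| = 84|x − 3| / (7·|x − 10|).
Restrict δ ≤ 7/2. Then |x − 3| < 7/2 gives |x − 10| = |(x − 3) + (-7)| ≥ 7 − 7/2 = 7/2.
Hence |(9x - 6)/(x - 10) + 3| < 84|x − 3|/(7·(7/2)) = (24/7)|x − 3|, which is < ϵ once |x − 3| < (7/24)ϵ.
Take δ = min(7/2, (7/24)ϵ). Then 0 < |x − 3| < δ forces both bounds, so |(9x - 6)/(x - 10) + 3| < ϵ.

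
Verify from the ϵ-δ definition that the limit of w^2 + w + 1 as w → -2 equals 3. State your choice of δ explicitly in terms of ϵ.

δ = min(2, ϵ/5)

Let ϵ > 0 be given. We want δ > 0 such that 0 < |w + 2| < δ implies |(w^2 + w + 1) − 3| < ϵ.
(w^2 + w + 1) − 3 = w^2 + w - 2 = (w + 2)(w - 1).
So |(w^2 + w + 1) − 3| = |w + 2|·|w - 1|.
Assume first that |w + 2| < 2, so |w| < 4. Then |w - 1| ≤ 4 + 1 = 5.
Hence |(w^2 + w + 1) − 3| ≤ 5|w + 2| < ϵ provided |w + 2| < ϵ/5.
Choosing δ = min(2, ϵ/5) ensures both conditions, hence |(w^2 + w + 1) − 3| < ϵ.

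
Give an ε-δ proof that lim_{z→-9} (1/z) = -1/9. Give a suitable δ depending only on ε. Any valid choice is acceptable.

Fix ε > 0. We seek δ > 0 such that 0 < |z + 9| < δ implies |1/z + 1/9| < ε.
|1/z + 1/9| = |-9 − z|/(9·|z|) = |z + 9|/(9|z|).
Require δ ≤ 9/2 so that |z| > 9 − 9/2 = 9/2, hence 9|z| > 81/2.
Then |1/z + 1/9| < |z + 9|/(81/2), which is < ε when |z + 9| < (81/2)ε.
Take δ = min(9/2, (81/2)ε). Then 0 < |z + 9| < δ gives both |z + 9| < 9/2 and |z + 9| < (81/2)ε, so |1/z + 1/9| < ε.

δ = min(9/2, (81/2)ε)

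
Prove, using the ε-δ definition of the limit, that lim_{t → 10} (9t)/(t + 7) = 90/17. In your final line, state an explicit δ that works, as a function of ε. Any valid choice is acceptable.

δ = min(17/2, (289/126)ε)

Let ε > 0 be given. We want δ > 0 with 0 < |t − 10| < δ ⇒ |(9t)/(t + 7) − (90/17)| < ε.
Combining over a common denominator, (9t)/(t + 7) − (90/17) = [(9t)·17 − 90·(t + 7)] / [17·(t + 7)] = 63(t − 10) / (17(t + 7)).
So |(9t)/(t + 7) − (90/17)| = 63|t − 10| / (17·|t + 7|).
Require δ ≤ 17/2, so |t + 7| ≥ |17| − |t − 10| > 17 − 17/2 = 17/2.
Hence |(9t)/(t + 7) − (90/17)| < 63|t − 10|/(17·(17/2)) = (126/289)|t − 10|, which is < ε once |t − 10| < (289/126)ε.
Take δ = min(17/2, (289/126)ε). Then 0 < |t − 10| < δ forces both bounds, so |(9t)/(t + 7) − (90/17)| < ε.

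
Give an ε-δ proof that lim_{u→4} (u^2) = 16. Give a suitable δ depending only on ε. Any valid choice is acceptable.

Suppose ε > 0. We seek δ > 0 with 0 < |u − 4| < δ ⇒ |u^2 − 16| < ε.
Factor: u^2 − 16 = (u − 4)(u + 4), so |u^2 − 16| = |u − 4|·|u + 4|.
Restrict δ ≤ 1. Then |u − 4| < 1 gives |u| < 5, so by the triangle inequality |u + 4| ≤ 5 + 4 = 9.
Hence |u^2 − 16| ≤ 9|u − 4|, which is < ε once |u − 4| < ε/9.
Take δ = min(1, ε/9). If 0 < |u − 4| < δ then both bounds hold and |u^2 − 16| ≤ 9|u − 4| < 9·(ε/9) = ε.

δ = min(1, ε/9)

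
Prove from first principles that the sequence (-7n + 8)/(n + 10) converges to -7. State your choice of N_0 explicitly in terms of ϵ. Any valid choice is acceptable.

N_0 = 78/ϵ

Let ϵ > 0 be given. For n ≥ 1, |(-7n + 8)/(n + 10) + 7| = |78|/((n + 10)) = 78/((n + 10)).
Since n + 10 ≥ n for n ≥ 1, this is ≤ 78/(n) = 78/n.
So |(-7n + 8)/(n + 10) + 7| < ϵ whenever n > 78/ϵ.
Take N_0 = 78/ϵ. If n > N_0 then |(-7n + 8)/(n + 10) + 7| ≤ 78/n < ϵ.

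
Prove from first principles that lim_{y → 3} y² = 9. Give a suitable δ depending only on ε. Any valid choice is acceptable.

Let ε > 0. We seek δ > 0 with 0 < |y − 3| < δ ⇒ |y² − 9| < ε.
Factor: y² − 9 = (y − 3)(y + 3), so |y² − 9| = |y − 3|·|y + 3|.
Impose δ ≤ 2 so that |y| < 5; then |y + 3| ≤ 8.
Hence |y² − 9| ≤ 8|y − 3|, which is < ε once |y − 3| < ε/8.
Take δ = min(2, ε/8). If 0 < |y − 3| < δ then both bounds hold and |y² − 9| ≤ 8|y − 3| < 8·(ε/8) = ε.

δ = min(2, ε/8)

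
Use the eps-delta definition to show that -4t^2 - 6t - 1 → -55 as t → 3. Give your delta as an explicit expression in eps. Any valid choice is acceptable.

delta = min(1, eps/34)

Let eps > 0. We want delta > 0 such that 0 < |t − 3| < delta implies |(-4t^2 - 6t - 1) + 55| < eps.
(-4t^2 - 6t - 1) + 55 = -4t^2 - 6t + 54 = (t − 3)(-4t - 18).
So |(-4t^2 - 6t - 1) + 55| = |t − 3|·|-4t - 18|.
Assume first that |t − 3| < 1, so |t| < 4. Then |-4t - 18| ≤ 4·4 + 18 = 34.
Hence |(-4t^2 - 6t - 1) + 55| ≤ 34|t − 3| < eps provided |t − 3| < eps/34.
Choosing delta = min(1, eps/34) ensures both conditions, hence |(-4t^2 - 6t - 1) + 55| < eps.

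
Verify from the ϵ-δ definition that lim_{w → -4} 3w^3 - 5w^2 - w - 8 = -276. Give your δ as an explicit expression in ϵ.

δ = min(1, ϵ/227)

Suppose ϵ > 0. We want δ > 0 such that 0 < |w + 4| < δ implies |(3w^3 - 5w^2 - w - 8) + 276| < ϵ.
(3w^3 - 5w^2 - w - 8) + 276 = 3w^3 - 5w^2 - w + 268 = (w + 4)(3w^2 - 17w + 67).
So |(3w^3 - 5w^2 - w - 8) + 276| = |w + 4|·|3w^2 - 17w + 67|.
Require δ ≤ 1. Then |w + 4| < 1 gives |w| < 5, and by the triangle inequality |3w^2 - 17w + 67| ≤ 3·5^2 + 17·5 + 67 = 227.
Hence |(3w^3 - 5w^2 - w - 8) + 276| ≤ 227|w + 4| < ϵ provided |w + 4| < ϵ/227.
Choosing δ = min(1, ϵ/227) ensures both conditions, hence |(3w^3 - 5w^2 - w - 8) + 276| < ϵ.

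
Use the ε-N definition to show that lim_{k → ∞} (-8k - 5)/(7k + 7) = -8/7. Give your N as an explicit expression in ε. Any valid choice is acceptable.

Let ε > 0 be given. For k ≥ 1, |(-8k - 5)/(7k + 7) + 8/7| = |21|/(7(7k + 7)) = 21/(7(7k + 7)).
Since 7k + 7 ≥ 7k for k ≥ 1, this is ≤ 21/(7·7k) = (3/7)/k.
So |(-8k - 5)/(7k + 7) + 8/7| < ε whenever k > (3/7)/ε.
Take N = (3/7)/ε. If k > N then |(-8k - 5)/(7k + 7) + 8/7| ≤ (3/7)/k < ε.

N = (3/7)/ε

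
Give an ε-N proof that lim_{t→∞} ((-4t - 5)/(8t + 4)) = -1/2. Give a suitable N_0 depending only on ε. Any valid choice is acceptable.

N_0 = (3/8)/ε

Let ε > 0 be given. We seek N_0 > 0 such that t > N_0 implies |(-4t - 5)/(8t + 4) + 1/2| < ε.
(-4t - 5)/(8t + 4) + 1/2 = (8(-4t - 5) − (-4)(8t + 4)) / (8(8t + 4)) = -24/(8(8t + 4)).
For t > 0 we have 8t + 4 > 8t, so |(-4t - 5)/(8t + 4) + 1/2| = 24/(8(8t + 4)) < 24/(8·8t) = (3/8)/t.
Thus |(-4t - 5)/(8t + 4) + 1/2| < ε whenever t > (3/8)/ε.
Take N_0 = (3/8)/ε. If t > N_0 then |(-4t - 5)/(8t + 4) + 1/2| < (3/8)/t < ε.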